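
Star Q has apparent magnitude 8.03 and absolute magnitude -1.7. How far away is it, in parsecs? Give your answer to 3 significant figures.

883 pc

m − M = 5 log₁₀(d/10 pc)
8.03 − (-1.7) = 9.73 = 5 log₁₀(d/10)
d = 10 × 10^(9.73/5) = 10 × 10^1.946 = 883.1 pc.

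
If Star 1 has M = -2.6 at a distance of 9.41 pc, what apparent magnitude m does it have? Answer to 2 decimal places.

-2.73

m = M + 5 log₁₀(d/10 pc) = -2.6 + 5 log₁₀(9.41/10)
  = -2.6 + 5 × -0.026 = -2.6 + -0.13 = -2.73.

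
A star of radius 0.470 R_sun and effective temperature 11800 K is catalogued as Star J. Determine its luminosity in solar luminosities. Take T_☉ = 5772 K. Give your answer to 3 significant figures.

3.86 solar luminosities

L/L_☉ = (R/R_☉)² (T/T_☉)⁴ = (0.470)² × (11800/5772)⁴
       = 0.2209 × (2.044)⁴ = 0.2209 × 17.47 = 3.858.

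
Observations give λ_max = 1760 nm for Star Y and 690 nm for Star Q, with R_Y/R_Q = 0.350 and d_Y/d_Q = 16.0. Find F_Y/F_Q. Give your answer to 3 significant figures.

Wien's law: T_Y/T_Q = λ_Q/λ_Y = 690/1760 = 0.3920.
L_Y/L_Q = (R_Y/R_Q)²(T_Y/T_Q)⁴ = (0.350)²(0.3920)⁴ = 0.002894.
F_Y/F_Q = (L_Y/L_Q)/(d_Y/d_Q)² = 0.002894/(16.0)² = 1.130×10^-5.

1.13×10^-5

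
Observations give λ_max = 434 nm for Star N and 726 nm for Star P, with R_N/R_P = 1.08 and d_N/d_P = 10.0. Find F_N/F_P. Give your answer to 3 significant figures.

0.0913

Wien's law: T_N/T_P = λ_P/λ_N = 726/434 = 1.673.
L_N/L_P = (R_N/R_P)²(T_N/T_P)⁴ = (1.08)²(1.673)⁴ = 9.133.
F_N/F_P = (L_N/L_P)/(d_N/d_P)² = 9.133/(10.0)² = 0.09133.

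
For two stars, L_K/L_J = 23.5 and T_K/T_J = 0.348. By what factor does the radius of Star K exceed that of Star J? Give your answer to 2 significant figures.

L ∝ R²T⁴ gives R ∝ √L / T², so
R_K/R_J = √(23.5) / (0.348)² = 4.848 / 0.1211 = 40.03.

40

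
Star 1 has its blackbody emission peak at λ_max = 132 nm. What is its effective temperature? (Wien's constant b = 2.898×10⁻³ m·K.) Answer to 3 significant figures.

T = b/λ_max = 2.898×10⁻³ / (132×10⁻⁹) = 2.195×10^4 K.

2.20×10^4 K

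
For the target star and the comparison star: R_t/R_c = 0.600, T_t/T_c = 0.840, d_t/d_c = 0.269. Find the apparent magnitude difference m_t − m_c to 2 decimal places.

-0.98

L_t/L_c = (0.600)²(0.840)⁴ = 0.1792.
F_t/F_c = (L_t/L_c)/(d_t/d_c)² = 0.1792/0.07236 = 2.477.
m_t − m_c = −2.5 log₁₀(2.477) = -0.98.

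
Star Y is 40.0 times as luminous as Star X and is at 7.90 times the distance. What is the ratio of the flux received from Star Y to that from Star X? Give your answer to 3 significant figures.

0.641

F = L/(4πd²), so F_Y/F_X = (L_Y/L_X) / (d_Y/d_X)²
= 40.0 / (7.90)² = 40.0 / 62.41 = 0.6409.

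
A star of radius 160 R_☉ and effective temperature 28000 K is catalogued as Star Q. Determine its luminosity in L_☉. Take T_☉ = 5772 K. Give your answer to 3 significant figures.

1.42×10^7 L_☉

L/L_☉ = (R/R_☉)² (T/T_☉)⁴ = (160)² × (28000/5772)⁴
       = 2.560×10^4 × (4.851)⁴ = 2.560×10^4 × 553.8 = 1.418×10^7.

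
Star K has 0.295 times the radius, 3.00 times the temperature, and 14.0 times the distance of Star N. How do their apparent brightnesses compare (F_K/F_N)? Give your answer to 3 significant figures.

0.0360

L_K/L_N = (R_K/R_N)²(T_K/T_N)⁴ = (0.295)² × (3.00)⁴ = 7.049.
F_K/F_N = (L_K/L_N)/(d_K/d_N)² = 7.049 / (14.0)² = 0.03596.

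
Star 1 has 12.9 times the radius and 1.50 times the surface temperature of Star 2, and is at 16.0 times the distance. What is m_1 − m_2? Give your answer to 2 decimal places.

L_1/L_2 = (12.9)²(1.50)⁴ = 842.5.
F_1/F_2 = (L_1/L_2)/(d_1/d_2)² = 842.5/256.0 = 3.291.
m_1 − m_2 = −2.5 log₁₀(3.291) = -1.29.

-1.29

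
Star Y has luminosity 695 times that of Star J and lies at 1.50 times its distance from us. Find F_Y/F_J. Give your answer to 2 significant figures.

F = L/(4πd²), so F_Y/F_J = (L_Y/L_J) / (d_Y/d_J)²
= 695 / (1.50)² = 695 / 2.250 = 308.9.

3.1×10^2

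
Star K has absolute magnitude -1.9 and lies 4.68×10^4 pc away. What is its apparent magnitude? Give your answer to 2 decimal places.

16.45

m = M + 5 log₁₀(d/10 pc) = -1.9 + 5 log₁₀(4.68×10^4/10)
  = -1.9 + 5 × 3.670 = -1.9 + 18.35 = 16.45.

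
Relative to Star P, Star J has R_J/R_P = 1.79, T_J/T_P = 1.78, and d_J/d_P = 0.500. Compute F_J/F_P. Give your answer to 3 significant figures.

129

L_J/L_P = (R_J/R_P)²(T_J/T_P)⁴ = (1.79)² × (1.78)⁴ = 32.17.
F_J/F_P = (L_J/L_P)/(d_J/d_P)² = 32.17 / (0.500)² = 128.7.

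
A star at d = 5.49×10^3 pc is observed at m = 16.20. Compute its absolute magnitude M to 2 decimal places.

M = m − 5 log₁₀(d/10 pc) = 16.20 − 5 log₁₀(5.49×10^3/10)
  = 16.20 − 5 × 2.740 = 16.20 − 13.70 = 2.50.

2.50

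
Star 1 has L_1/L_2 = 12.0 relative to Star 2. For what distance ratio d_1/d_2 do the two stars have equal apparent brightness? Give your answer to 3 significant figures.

3.46

Equal flux requires L_1/d_1² = L_2/d_2², so d_1/d_2 = √(L_1/L_2)
= √(12.0) = 3.464.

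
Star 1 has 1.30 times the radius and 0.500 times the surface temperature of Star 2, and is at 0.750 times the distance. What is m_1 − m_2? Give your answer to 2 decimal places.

L_1/L_2 = (1.30)²(0.500)⁴ = 0.1056.
F_1/F_2 = (L_1/L_2)/(d_1/d_2)² = 0.1056/0.5625 = 0.1878.
m_1 − m_2 = −2.5 log₁₀(0.1878) = 1.82.

1.82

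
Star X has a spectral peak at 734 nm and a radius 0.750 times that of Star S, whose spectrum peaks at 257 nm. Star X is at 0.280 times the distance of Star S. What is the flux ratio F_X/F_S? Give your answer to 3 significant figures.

Wien's law: T_X/T_S = λ_S/λ_X = 257/734 = 0.3501.
L_X/L_S = (R_X/R_S)²(T_X/T_S)⁴ = (0.750)²(0.3501)⁴ = 0.008454.
F_X/F_S = (L_X/L_S)/(d_X/d_S)² = 0.008454/(0.280)² = 0.1078.

0.108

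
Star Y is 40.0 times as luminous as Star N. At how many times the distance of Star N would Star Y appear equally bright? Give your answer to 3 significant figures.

Equal flux requires L_Y/d_Y² = L_N/d_N², so d_Y/d_N = √(L_Y/L_N)
= √(40.0) = 6.325.

6.32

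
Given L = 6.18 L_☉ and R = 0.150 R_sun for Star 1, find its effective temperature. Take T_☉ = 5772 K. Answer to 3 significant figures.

2.35×10^4 K

T/T_☉ = (L/L_☉)^(1/4) / (R/R_☉)^(1/2)
T = 5772 × (6.18)^(1/4) / √(0.150) = 5772 × 1.577 / 0.3873 = 2.350×10^4 K.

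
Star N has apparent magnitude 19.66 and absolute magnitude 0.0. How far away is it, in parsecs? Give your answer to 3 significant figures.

m − M = 5 log₁₀(d/10 pc)
19.66 − (0.0) = 19.66 = 5 log₁₀(d/10)
d = 10 × 10^(19.66/5) = 10 × 10^3.932 = 8.551×10^4 pc.

8.55×10^4 pc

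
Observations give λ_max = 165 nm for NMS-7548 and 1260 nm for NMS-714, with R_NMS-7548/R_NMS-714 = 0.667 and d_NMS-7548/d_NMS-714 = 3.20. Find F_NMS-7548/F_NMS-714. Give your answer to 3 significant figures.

148

Wien's law: T_NMS-7548/T_NMS-714 = λ_NMS-714/λ_NMS-7548 = 1260/165 = 7.636.
L_NMS-7548/L_NMS-714 = (R_NMS-7548/R_NMS-714)²(T_NMS-7548/T_NMS-714)⁴ = (0.667)²(7.636)⁴ = 1513.
F_NMS-7548/F_NMS-714 = (L_NMS-7548/L_NMS-714)/(d_NMS-7548/d_NMS-714)² = 1513/(3.20)² = 147.7.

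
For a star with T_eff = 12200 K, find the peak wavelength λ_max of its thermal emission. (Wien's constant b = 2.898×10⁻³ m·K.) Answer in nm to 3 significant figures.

λ_max = b/T = 2.898×10⁻³ / 12200 = 2.38×10^-7 m = 237.5 nm.

238 nm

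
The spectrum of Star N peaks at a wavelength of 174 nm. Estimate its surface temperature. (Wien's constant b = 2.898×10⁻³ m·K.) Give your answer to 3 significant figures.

1.67×10^4 K

T = b/λ_max = 2.898×10⁻³ / (174×10⁻⁹) = 1.666×10^4 K.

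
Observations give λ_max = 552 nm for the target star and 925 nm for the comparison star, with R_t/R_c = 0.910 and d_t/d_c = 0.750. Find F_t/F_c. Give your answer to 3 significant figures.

Wien's law: T_t/T_c = λ_c/λ_t = 925/552 = 1.676.
L_t/L_c = (R_t/R_c)²(T_t/T_c)⁴ = (0.910)²(1.676)⁴ = 6.530.
F_t/F_c = (L_t/L_c)/(d_t/d_c)² = 6.530/(0.750)² = 11.61.

11.6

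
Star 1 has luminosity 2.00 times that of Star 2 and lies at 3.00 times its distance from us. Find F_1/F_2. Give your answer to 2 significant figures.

0.22

F = L/(4πd²), so F_1/F_2 = (L_1/L_2) / (d_1/d_2)²
= 2.00 / (3.00)² = 2.00 / 9.000 = 0.2222.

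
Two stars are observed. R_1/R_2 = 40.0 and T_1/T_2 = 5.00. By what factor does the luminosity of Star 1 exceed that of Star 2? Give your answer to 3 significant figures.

1.00×10^6

From the Stefan–Boltzmann law, L ∝ R²T⁴, so
L_1/L_2 = (R_1/R_2)² (T_1/T_2)⁴ = (40.0)² × (5.00)⁴ = 1600 × 625.0 = 1.000×10^6.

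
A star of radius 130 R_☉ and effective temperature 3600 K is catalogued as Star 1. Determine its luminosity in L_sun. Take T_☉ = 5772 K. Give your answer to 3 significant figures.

2.56×10^3 L_sun

L/L_☉ = (R/R_☉)² (T/T_☉)⁴ = (130)² × (3600/5772)⁴
       = 1.690×10^4 × (0.6237)⁴ = 1.690×10^4 × 0.1513 = 2557.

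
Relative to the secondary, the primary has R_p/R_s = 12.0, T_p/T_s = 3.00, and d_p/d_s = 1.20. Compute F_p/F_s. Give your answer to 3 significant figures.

L_p/L_s = (R_p/R_s)²(T_p/T_s)⁴ = (12.0)² × (3.00)⁴ = 1.166×10^4.
F_p/F_s = (L_p/L_s)/(d_p/d_s)² = 1.166×10^4 / (1.20)² = 8100.

8.10×10^3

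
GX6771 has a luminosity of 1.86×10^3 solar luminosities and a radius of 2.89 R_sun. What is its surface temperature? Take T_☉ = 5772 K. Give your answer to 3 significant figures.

T/T_☉ = (L/L_☉)^(1/4) / (R/R_☉)^(1/2)
T = 5772 × (1.86×10^3)^(1/4) / √(2.89) = 5772 × 6.567 / 1.700 = 2.230×10^4 K.

2.23×10^4 K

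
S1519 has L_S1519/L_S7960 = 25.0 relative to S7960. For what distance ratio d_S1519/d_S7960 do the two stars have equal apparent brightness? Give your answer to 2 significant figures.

Equal flux requires L_S1519/d_S1519² = L_S7960/d_S7960², so d_S1519/d_S7960 = √(L_S1519/L_S7960)
= √(25.0) = 5.000.

5.0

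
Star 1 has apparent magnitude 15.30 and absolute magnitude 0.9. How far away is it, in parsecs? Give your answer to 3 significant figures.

7.59×10^3 pc

m − M = 5 log₁₀(d/10 pc)
15.30 − (0.9) = 14.40 = 5 log₁₀(d/10)
d = 10 × 10^(14.40/5) = 10 × 10^2.880 = 7586 pc.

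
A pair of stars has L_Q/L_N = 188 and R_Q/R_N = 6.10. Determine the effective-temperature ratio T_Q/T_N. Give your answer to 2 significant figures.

1.5

L ∝ R²T⁴ gives T ∝ (L/R²)^(1/4), so
T_Q/T_N = (188 / 6.10²)^(1/4) = (5.052)^(1/4) = 1.499.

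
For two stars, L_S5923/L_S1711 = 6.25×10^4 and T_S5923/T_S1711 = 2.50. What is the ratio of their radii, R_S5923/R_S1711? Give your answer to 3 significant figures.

L ∝ R²T⁴ gives R ∝ √L / T², so
R_S5923/R_S1711 = √(6.25×10^4) / (2.50)² = 250.0 / 6.250 = 40.00.

40.0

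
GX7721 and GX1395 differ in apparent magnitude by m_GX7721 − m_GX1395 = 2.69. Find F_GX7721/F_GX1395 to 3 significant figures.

0.0839

F_GX7721/F_GX1395 = 10^(−(m_GX7721 − m_GX1395)/2.5) = 10^(-2.69/2.5) = 10^-1.076 = 0.08395.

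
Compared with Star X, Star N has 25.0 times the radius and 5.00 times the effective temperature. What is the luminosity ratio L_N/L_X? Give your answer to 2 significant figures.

3.9×10^5

From the Stefan–Boltzmann law, L ∝ R²T⁴, so
L_N/L_X = (R_N/R_X)² (T_N/T_X)⁴ = (25.0)² × (5.00)⁴ = 625.0 × 625.0 = 3.906×10^5.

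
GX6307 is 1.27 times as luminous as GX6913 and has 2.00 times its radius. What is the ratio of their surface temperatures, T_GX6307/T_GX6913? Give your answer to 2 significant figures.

L ∝ R²T⁴ gives T ∝ (L/R²)^(1/4), so
T_GX6307/T_GX6913 = (1.27 / 2.00²)^(1/4) = (0.3175)^(1/4) = 0.7506.

0.75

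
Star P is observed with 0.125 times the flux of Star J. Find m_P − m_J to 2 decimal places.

m_P − m_J = −2.5 log₁₀(F_P/F_J) = −2.5 log₁₀(0.125) = −2.5 × (-0.903) = 2.258.

2.26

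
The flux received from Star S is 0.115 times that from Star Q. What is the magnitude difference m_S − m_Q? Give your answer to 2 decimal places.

m_S − m_Q = −2.5 log₁₀(F_S/F_Q) = −2.5 log₁₀(0.115) = −2.5 × (-0.939) = 2.348.

2.35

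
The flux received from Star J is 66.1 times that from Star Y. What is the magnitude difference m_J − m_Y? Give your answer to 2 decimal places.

-4.55

m_J − m_Y = −2.5 log₁₀(F_J/F_Y) = −2.5 log₁₀(66.1) = −2.5 × (1.820) = -4.551.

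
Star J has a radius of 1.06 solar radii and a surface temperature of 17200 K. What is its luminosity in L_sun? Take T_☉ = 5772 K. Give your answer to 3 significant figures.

L/L_☉ = (R/R_☉)² (T/T_☉)⁴ = (1.06)² × (17200/5772)⁴
       = 1.124 × (2.980)⁴ = 1.124 × 78.85 = 88.60.

88.6 L_sun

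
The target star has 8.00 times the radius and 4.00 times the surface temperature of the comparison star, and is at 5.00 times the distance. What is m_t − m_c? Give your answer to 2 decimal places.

L_t/L_c = (8.00)²(4.00)⁴ = 1.638×10^4.
F_t/F_c = (L_t/L_c)/(d_t/d_c)² = 1.638×10^4/25.00 = 655.4.
m_t − m_c = −2.5 log₁₀(655.4) = -7.04.

-7.04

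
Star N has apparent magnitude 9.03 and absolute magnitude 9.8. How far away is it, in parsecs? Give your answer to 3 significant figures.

7.01 pc

m − M = 5 log₁₀(d/10 pc)
9.03 − (9.8) = -0.77 = 5 log₁₀(d/10)
d = 10 × 10^(-0.77/5) = 10 × 10^-0.154 = 7.015 pc.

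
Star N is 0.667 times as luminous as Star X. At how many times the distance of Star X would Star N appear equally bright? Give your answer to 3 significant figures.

0.817

Equal flux requires L_N/d_N² = L_X/d_X², so d_N/d_X = √(L_N/L_X)
= √(0.667) = 0.8167.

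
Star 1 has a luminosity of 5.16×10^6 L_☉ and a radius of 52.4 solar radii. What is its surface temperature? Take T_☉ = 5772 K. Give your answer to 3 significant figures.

T/T_☉ = (L/L_☉)^(1/4) / (R/R_☉)^(1/2)
T = 5772 × (5.16×10^6)^(1/4) / √(52.4) = 5772 × 47.66 / 7.239 = 3.800×10^4 K.

3.80×10^4 K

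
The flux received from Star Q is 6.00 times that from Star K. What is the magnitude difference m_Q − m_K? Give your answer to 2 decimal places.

m_Q − m_K = −2.5 log₁₀(F_Q/F_K) = −2.5 log₁₀(6.00) = −2.5 × (0.778) = -1.945.

-1.95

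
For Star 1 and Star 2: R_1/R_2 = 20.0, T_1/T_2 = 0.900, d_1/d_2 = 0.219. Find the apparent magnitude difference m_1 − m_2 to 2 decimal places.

L_1/L_2 = (20.0)²(0.900)⁴ = 262.4.
F_1/F_2 = (L_1/L_2)/(d_1/d_2)² = 262.4/0.04796 = 5472.
m_1 − m_2 = −2.5 log₁₀(5472) = -9.35.

-9.35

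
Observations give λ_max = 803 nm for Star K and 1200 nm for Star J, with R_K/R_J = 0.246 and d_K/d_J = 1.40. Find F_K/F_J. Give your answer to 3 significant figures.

0.154

Wien's law: T_K/T_J = λ_J/λ_K = 1200/803 = 1.494.
L_K/L_J = (R_K/R_J)²(T_K/T_J)⁴ = (0.246)²(1.494)⁴ = 0.3018.
F_K/F_J = (L_K/L_J)/(d_K/d_J)² = 0.3018/(1.40)² = 0.1540.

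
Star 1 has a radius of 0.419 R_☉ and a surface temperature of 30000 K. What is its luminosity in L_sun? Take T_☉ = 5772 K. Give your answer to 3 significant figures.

128 L_sun

L/L_☉ = (R/R_☉)² (T/T_☉)⁴ = (0.419)² × (30000/5772)⁴
       = 0.1756 × (5.198)⁴ = 0.1756 × 729.8 = 128.1.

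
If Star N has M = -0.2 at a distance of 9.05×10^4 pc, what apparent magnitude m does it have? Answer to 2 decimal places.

19.58

m = M + 5 log₁₀(d/10 pc) = -0.2 + 5 log₁₀(9.05×10^4/10)
  = -0.2 + 5 × 3.957 = -0.2 + 19.78 = 19.58.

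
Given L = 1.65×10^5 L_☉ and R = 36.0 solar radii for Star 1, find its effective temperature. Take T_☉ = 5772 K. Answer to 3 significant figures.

T/T_☉ = (L/L_☉)^(1/4) / (R/R_☉)^(1/2)
T = 5772 × (1.65×10^5)^(1/4) / √(36.0) = 5772 × 20.15 / 6.000 = 1.939×10^4 K.

1.94×10^4 K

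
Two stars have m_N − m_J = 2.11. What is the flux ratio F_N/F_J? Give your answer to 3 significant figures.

0.143

F_N/F_J = 10^(−(m_N − m_J)/2.5) = 10^(-2.11/2.5) = 10^-0.844 = 0.1432.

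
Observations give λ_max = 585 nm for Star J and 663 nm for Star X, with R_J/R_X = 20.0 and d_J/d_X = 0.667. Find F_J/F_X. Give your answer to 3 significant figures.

Wien's law: T_J/T_X = λ_X/λ_J = 663/585 = 1.133.
L_J/L_X = (R_J/R_X)²(T_J/T_X)⁴ = (20.0)²(1.133)⁴ = 659.9.
F_J/F_X = (L_J/L_X)/(d_J/d_X)² = 659.9/(0.667)² = 1483.

1.48×10^3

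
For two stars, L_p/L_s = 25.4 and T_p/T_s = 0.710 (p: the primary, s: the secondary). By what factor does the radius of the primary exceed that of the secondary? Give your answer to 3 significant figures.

L ∝ R²T⁴ gives R ∝ √L / T², so
R_p/R_s = √(25.4) / (0.710)² = 5.040 / 0.5041 = 9.998.

10.0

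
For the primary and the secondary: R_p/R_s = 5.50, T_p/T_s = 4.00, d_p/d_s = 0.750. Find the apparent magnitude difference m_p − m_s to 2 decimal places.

-10.35

L_p/L_s = (5.50)²(4.00)⁴ = 7744.
F_p/F_s = (L_p/L_s)/(d_p/d_s)² = 7744/0.5625 = 1.377×10^4.
m_p − m_s = −2.5 log₁₀(1.377×10^4) = -10.35.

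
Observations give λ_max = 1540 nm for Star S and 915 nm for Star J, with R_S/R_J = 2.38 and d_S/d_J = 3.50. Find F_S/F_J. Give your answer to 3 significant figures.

0.0576

Wien's law: T_S/T_J = λ_J/λ_S = 915/1540 = 0.5942.
L_S/L_J = (R_S/R_J)²(T_S/T_J)⁴ = (2.38)²(0.5942)⁴ = 0.7059.
F_S/F_J = (L_S/L_J)/(d_S/d_J)² = 0.7059/(3.50)² = 0.05763.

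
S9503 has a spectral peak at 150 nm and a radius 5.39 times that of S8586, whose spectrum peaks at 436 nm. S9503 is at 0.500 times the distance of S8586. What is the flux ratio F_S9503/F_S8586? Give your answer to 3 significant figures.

8.30×10^3

Wien's law: T_S9503/T_S8586 = λ_S8586/λ_S9503 = 436/150 = 2.907.
L_S9503/L_S8586 = (R_S9503/R_S8586)²(T_S9503/T_S8586)⁴ = (5.39)²(2.907)⁴ = 2074.
F_S9503/F_S8586 = (L_S9503/L_S8586)/(d_S9503/d_S8586)² = 2074/(0.500)² = 8295.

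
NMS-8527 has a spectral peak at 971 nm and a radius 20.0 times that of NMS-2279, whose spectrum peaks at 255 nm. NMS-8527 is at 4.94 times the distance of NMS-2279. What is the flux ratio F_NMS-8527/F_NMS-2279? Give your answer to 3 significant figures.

Wien's law: T_NMS-8527/T_NMS-2279 = λ_NMS-2279/λ_NMS-8527 = 255/971 = 0.2626.
L_NMS-8527/L_NMS-2279 = (R_NMS-8527/R_NMS-2279)²(T_NMS-8527/T_NMS-2279)⁴ = (20.0)²(0.2626)⁴ = 1.903.
F_NMS-8527/F_NMS-2279 = (L_NMS-8527/L_NMS-2279)/(d_NMS-8527/d_NMS-2279)² = 1.903/(4.94)² = 0.07796.

0.0780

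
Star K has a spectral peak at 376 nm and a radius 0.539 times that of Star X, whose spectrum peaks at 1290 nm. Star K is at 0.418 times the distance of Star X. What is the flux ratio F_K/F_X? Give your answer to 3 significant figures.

230

Wien's law: T_K/T_X = λ_X/λ_K = 1290/376 = 3.431.
L_K/L_X = (R_K/R_X)²(T_K/T_X)⁴ = (0.539)²(3.431)⁴ = 40.25.
F_K/F_X = (L_K/L_X)/(d_K/d_X)² = 40.25/(0.418)² = 230.4.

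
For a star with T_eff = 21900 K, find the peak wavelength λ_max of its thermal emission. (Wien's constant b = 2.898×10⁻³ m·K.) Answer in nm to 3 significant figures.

132 nm

λ_max = b/T = 2.898×10⁻³ / 21900 = 1.32×10^-7 m = 132.3 nm.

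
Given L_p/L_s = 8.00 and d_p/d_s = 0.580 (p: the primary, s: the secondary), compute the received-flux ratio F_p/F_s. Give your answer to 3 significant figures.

F = L/(4πd²), so F_p/F_s = (L_p/L_s) / (d_p/d_s)²
= 8.00 / (0.580)² = 8.00 / 0.3364 = 23.78.

23.8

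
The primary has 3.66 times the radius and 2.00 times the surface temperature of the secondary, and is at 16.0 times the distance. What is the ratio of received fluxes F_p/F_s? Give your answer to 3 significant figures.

L_p/L_s = (R_p/R_s)²(T_p/T_s)⁴ = (3.66)² × (2.00)⁴ = 214.3.
F_p/F_s = (L_p/L_s)/(d_p/d_s)² = 214.3 / (16.0)² = 0.8372.

0.837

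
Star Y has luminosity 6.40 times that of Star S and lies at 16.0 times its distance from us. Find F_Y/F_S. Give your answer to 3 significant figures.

F = L/(4πd²), so F_Y/F_S = (L_Y/L_S) / (d_Y/d_S)²
= 6.40 / (16.0)² = 6.40 / 256.0 = 0.02500.

0.0250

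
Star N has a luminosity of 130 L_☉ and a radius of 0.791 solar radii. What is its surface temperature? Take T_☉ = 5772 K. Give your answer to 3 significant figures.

2.19×10^4 K

T/T_☉ = (L/L_☉)^(1/4) / (R/R_☉)^(1/2)
T = 5772 × (130)^(1/4) / √(0.791) = 5772 × 3.377 / 0.8894 = 2.191×10^4 K.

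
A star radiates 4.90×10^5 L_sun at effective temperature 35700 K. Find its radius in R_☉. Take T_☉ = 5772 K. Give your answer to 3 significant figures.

R/R_☉ = √(L/L_☉) / (T/T_☉)² = √(4.90×10^5) / (6.185)²
       = 700.0 / 38.25 = 18.30.

18.3 R_☉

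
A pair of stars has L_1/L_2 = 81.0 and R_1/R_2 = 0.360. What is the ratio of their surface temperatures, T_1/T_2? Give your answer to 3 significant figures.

5.00

L ∝ R²T⁴ gives T ∝ (L/R²)^(1/4), so
T_1/T_2 = (81.0 / 0.360²)^(1/4) = (625.0)^(1/4) = 5.000.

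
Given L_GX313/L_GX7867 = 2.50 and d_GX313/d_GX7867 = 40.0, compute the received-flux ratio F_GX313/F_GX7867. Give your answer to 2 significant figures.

0.0016

F = L/(4πd²), so F_GX313/F_GX7867 = (L_GX313/L_GX7867) / (d_GX313/d_GX7867)²
= 2.50 / (40.0)² = 2.50 / 1600 = 0.001563.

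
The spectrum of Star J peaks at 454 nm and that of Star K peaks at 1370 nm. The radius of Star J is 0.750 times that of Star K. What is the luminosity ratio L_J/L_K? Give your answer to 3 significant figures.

46.6

Wien's law gives T ∝ 1/λ_max, so T_J/T_K = λ_K/λ_J = 1370/454 = 3.018.
Then L ∝ R²T⁴ gives L_J/L_K = (0.750)² × (3.018)⁴ = 0.5625 × 82.92 = 46.64.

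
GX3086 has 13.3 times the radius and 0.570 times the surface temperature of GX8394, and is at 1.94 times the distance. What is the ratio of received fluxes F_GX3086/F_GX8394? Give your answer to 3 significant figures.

L_GX3086/L_GX8394 = (R_GX3086/R_GX8394)²(T_GX3086/T_GX8394)⁴ = (13.3)² × (0.570)⁴ = 18.67.
F_GX3086/F_GX8394 = (L_GX3086/L_GX8394)/(d_GX3086/d_GX8394)² = 18.67 / (1.94)² = 4.961.

4.96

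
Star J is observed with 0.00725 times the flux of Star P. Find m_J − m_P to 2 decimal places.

m_J − m_P = −2.5 log₁₀(F_J/F_P) = −2.5 log₁₀(0.00725) = −2.5 × (-2.140) = 5.349.

5.35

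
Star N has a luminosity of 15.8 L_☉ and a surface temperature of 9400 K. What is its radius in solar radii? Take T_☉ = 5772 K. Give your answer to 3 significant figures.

1.50 solar radii

R/R_☉ = √(L/L_☉) / (T/T_☉)² = √(15.8) / (1.629)²
       = 3.975 / 2.652 = 1.499.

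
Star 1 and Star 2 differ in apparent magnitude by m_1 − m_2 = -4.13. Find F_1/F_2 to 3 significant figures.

44.9

F_1/F_2 = 10^(−(m_1 − m_2)/2.5) = 10^(4.13/2.5) = 10^1.652 = 44.87.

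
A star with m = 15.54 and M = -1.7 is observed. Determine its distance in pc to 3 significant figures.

m − M = 5 log₁₀(d/10 pc)
15.54 − (-1.7) = 17.24 = 5 log₁₀(d/10)
d = 10 × 10^(17.24/5) = 10 × 10^3.448 = 2.805×10^4 pc.

2.81×10^4 pc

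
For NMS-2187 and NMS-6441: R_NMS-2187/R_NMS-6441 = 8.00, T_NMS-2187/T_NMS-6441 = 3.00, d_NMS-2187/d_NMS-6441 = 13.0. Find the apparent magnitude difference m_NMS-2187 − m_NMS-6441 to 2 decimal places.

L_NMS-2187/L_NMS-6441 = (8.00)²(3.00)⁴ = 5184.
F_NMS-2187/F_NMS-6441 = (L_NMS-2187/L_NMS-6441)/(d_NMS-2187/d_NMS-6441)² = 5184/169.0 = 30.67.
m_NMS-2187 − m_NMS-6441 = −2.5 log₁₀(30.67) = -3.72.

-3.72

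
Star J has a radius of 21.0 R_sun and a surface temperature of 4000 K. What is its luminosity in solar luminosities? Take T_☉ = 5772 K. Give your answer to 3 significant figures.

102 solar luminosities

L/L_☉ = (R/R_☉)² (T/T_☉)⁴ = (21.0)² × (4000/5772)⁴
       = 441.0 × (0.6930)⁴ = 441.0 × 0.2306 = 101.7.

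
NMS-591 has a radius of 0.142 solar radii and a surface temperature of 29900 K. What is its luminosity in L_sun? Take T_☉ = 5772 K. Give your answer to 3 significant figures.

14.5 L_sun

L/L_☉ = (R/R_☉)² (T/T_☉)⁴ = (0.142)² × (29900/5772)⁴
       = 0.02016 × (5.180)⁴ = 0.02016 × 720.1 = 14.52.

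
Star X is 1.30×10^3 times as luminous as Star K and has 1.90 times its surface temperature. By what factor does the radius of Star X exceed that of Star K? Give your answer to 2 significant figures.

10

L ∝ R²T⁴ gives R ∝ √L / T², so
R_X/R_K = √(1.30×10^3) / (1.90)² = 36.06 / 3.610 = 9.988.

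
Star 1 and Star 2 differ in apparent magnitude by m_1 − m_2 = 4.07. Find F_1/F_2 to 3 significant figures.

F_1/F_2 = 10^(−(m_1 − m_2)/2.5) = 10^(-4.07/2.5) = 10^-1.628 = 0.02355.

0.0236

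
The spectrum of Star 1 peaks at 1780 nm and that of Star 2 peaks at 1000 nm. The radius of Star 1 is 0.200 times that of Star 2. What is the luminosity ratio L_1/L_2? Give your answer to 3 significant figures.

Wien's law gives T ∝ 1/λ_max, so T_1/T_2 = λ_2/λ_1 = 1000/1780 = 0.5618.
Then L ∝ R²T⁴ gives L_1/L_2 = (0.200)² × (0.5618)⁴ = 0.04000 × 0.09961 = 0.003985.

0.00398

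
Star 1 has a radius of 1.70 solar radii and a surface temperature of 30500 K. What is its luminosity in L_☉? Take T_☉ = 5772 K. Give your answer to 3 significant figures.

2.25×10^3 L_☉

L/L_☉ = (R/R_☉)² (T/T_☉)⁴ = (1.70)² × (30500/5772)⁴
       = 2.890 × (5.284)⁴ = 2.890 × 779.6 = 2253.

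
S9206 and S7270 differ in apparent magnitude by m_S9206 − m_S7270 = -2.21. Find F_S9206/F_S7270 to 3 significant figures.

F_S9206/F_S7270 = 10^(−(m_S9206 − m_S7270)/2.5) = 10^(2.21/2.5) = 10^0.884 = 7.656.

7.66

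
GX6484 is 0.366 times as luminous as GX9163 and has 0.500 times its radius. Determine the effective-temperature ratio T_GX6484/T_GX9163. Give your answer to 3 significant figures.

L ∝ R²T⁴ gives T ∝ (L/R²)^(1/4), so
T_GX6484/T_GX9163 = (0.366 / 0.500²)^(1/4) = (1.464)^(1/4) = 1.100.

1.10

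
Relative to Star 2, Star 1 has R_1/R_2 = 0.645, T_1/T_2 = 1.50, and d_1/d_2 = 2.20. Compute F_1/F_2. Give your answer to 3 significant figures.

0.435

L_1/L_2 = (R_1/R_2)²(T_1/T_2)⁴ = (0.645)² × (1.50)⁴ = 2.106.
F_1/F_2 = (L_1/L_2)/(d_1/d_2)² = 2.106 / (2.20)² = 0.4352.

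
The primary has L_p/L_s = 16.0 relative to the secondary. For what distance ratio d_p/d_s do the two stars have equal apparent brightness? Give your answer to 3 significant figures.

4.00

Equal flux requires L_p/d_p² = L_s/d_s², so d_p/d_s = √(L_p/L_s)
= √(16.0) = 4.000.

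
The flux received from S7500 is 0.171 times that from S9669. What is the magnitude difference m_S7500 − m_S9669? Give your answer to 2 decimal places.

m_S7500 − m_S9669 = −2.5 log₁₀(F_S7500/F_S9669) = −2.5 log₁₀(0.171) = −2.5 × (-0.767) = 1.918.

1.92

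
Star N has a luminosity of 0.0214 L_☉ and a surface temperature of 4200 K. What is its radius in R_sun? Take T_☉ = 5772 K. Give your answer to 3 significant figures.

0.276 R_sun

R/R_☉ = √(L/L_☉) / (T/T_☉)² = √(0.0214) / (0.7277)²
       = 0.1463 / 0.5295 = 0.2763.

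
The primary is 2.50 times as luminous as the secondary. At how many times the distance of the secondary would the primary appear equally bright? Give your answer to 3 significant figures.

1.58

Equal flux requires L_p/d_p² = L_s/d_s², so d_p/d_s = √(L_p/L_s)
= √(2.50) = 1.581.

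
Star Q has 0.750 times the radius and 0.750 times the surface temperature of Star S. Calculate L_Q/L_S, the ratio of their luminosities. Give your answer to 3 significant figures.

From the Stefan–Boltzmann law, L ∝ R²T⁴, so
L_Q/L_S = (R_Q/R_S)² (T_Q/T_S)⁴ = (0.750)² × (0.750)⁴ = 0.5625 × 0.3164 = 0.1780.

0.178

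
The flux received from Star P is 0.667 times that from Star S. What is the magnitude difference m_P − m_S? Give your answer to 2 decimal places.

m_P − m_S = −2.5 log₁₀(F_P/F_S) = −2.5 log₁₀(0.667) = −2.5 × (-0.176) = 0.440.

0.44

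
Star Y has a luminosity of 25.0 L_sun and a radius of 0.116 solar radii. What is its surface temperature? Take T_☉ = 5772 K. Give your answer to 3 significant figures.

3.79×10^4 K

T/T_☉ = (L/L_☉)^(1/4) / (R/R_☉)^(1/2)
T = 5772 × (25.0)^(1/4) / √(0.116) = 5772 × 2.236 / 0.3406 = 3.790×10^4 K.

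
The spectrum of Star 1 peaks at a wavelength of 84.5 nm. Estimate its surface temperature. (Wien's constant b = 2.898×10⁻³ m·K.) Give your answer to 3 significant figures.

3.43×10^4 K

T = b/λ_max = 2.898×10⁻³ / (84.5×10⁻⁹) = 3.430×10^4 K.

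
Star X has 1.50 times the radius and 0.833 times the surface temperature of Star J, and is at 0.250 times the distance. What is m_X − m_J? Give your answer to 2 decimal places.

L_X/L_J = (1.50)²(0.833)⁴ = 1.083.
F_X/F_J = (L_X/L_J)/(d_X/d_J)² = 1.083/0.06250 = 17.33.
m_X − m_J = −2.5 log₁₀(17.33) = -3.10.

-3.10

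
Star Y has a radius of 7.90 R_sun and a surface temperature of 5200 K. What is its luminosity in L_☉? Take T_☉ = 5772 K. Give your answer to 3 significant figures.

L/L_☉ = (R/R_☉)² (T/T_☉)⁴ = (7.90)² × (5200/5772)⁴
       = 62.41 × (0.9009)⁴ = 62.41 × 0.6587 = 41.11.

41.1 L_☉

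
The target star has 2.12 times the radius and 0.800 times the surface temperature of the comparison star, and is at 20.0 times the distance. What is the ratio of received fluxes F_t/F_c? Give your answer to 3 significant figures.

0.00460

L_t/L_c = (R_t/R_c)²(T_t/T_c)⁴ = (2.12)² × (0.800)⁴ = 1.841.
F_t/F_c = (L_t/L_c)/(d_t/d_c)² = 1.841 / (20.0)² = 0.004602.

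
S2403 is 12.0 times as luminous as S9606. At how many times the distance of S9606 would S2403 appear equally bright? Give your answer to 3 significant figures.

3.46

Equal flux requires L_S2403/d_S2403² = L_S9606/d_S9606², so d_S2403/d_S9606 = √(L_S2403/L_S9606)
= √(12.0) = 3.464.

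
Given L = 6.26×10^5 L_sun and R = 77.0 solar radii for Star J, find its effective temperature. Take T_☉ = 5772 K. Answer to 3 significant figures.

T/T_☉ = (L/L_☉)^(1/4) / (R/R_☉)^(1/2)
T = 5772 × (6.26×10^5)^(1/4) / √(77.0) = 5772 × 28.13 / 8.775 = 1.850×10^4 K.

1.85×10^4 K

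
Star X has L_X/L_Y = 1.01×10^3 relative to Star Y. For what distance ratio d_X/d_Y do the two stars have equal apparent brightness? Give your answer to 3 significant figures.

Equal flux requires L_X/d_X² = L_Y/d_Y², so d_X/d_Y = √(L_X/L_Y)
= √(1.01×10^3) = 31.78.

31.8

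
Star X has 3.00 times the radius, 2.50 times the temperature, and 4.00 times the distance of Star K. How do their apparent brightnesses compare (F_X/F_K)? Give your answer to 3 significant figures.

L_X/L_K = (R_X/R_K)²(T_X/T_K)⁴ = (3.00)² × (2.50)⁴ = 351.6.
F_X/F_K = (L_X/L_K)/(d_X/d_K)² = 351.6 / (4.00)² = 21.97.

22.0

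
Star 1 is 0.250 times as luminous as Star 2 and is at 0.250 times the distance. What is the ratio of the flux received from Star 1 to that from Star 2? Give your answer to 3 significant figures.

F = L/(4πd²), so F_1/F_2 = (L_1/L_2) / (d_1/d_2)²
= 0.250 / (0.250)² = 0.250 / 0.06250 = 4.000.

4.00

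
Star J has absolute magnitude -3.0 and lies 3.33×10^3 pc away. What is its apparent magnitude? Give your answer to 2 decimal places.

9.61

m = M + 5 log₁₀(d/10 pc) = -3.0 + 5 log₁₀(3.33×10^3/10)
  = -3.0 + 5 × 2.522 = -3.0 + 12.61 = 9.61.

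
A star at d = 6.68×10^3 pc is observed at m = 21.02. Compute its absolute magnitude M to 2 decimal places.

M = m − 5 log₁₀(d/10 pc) = 21.02 − 5 log₁₀(6.68×10^3/10)
  = 21.02 − 5 × 2.825 = 21.02 − 14.12 = 6.90.

6.90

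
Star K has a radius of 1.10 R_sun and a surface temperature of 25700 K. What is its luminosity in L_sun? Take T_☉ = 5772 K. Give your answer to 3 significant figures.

476 L_sun

L/L_☉ = (R/R_☉)² (T/T_☉)⁴ = (1.10)² × (25700/5772)⁴
       = 1.210 × (4.453)⁴ = 1.210 × 393.0 = 475.6.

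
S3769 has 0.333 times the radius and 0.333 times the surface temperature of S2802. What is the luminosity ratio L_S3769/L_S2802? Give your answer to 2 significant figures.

0.0014

From the Stefan–Boltzmann law, L ∝ R²T⁴, so
L_S3769/L_S2802 = (R_S3769/R_S2802)² (T_S3769/T_S2802)⁴ = (0.333)² × (0.333)⁴ = 0.1109 × 0.01230 = 0.001364.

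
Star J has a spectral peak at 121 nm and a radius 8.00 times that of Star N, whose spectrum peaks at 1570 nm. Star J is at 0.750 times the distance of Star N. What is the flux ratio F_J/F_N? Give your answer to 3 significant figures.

3.22×10^6

Wien's law: T_J/T_N = λ_N/λ_J = 1570/121 = 12.98.
L_J/L_N = (R_J/R_N)²(T_J/T_N)⁴ = (8.00)²(12.98)⁴ = 1.814×10^6.
F_J/F_N = (L_J/L_N)/(d_J/d_N)² = 1.814×10^6/(0.750)² = 3.225×10^6.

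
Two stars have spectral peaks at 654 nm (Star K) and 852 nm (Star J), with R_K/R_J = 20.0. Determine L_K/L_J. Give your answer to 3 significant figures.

Wien's law gives T ∝ 1/λ_max, so T_K/T_J = λ_J/λ_K = 852/654 = 1.303.
Then L ∝ R²T⁴ gives L_K/L_J = (20.0)² × (1.303)⁴ = 400.0 × 2.880 = 1152.

1.15×10^3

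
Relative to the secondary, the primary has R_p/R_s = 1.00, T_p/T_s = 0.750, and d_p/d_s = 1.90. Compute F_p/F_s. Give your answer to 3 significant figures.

0.0876

L_p/L_s = (R_p/R_s)²(T_p/T_s)⁴ = (1.00)² × (0.750)⁴ = 0.3164.
F_p/F_s = (L_p/L_s)/(d_p/d_s)² = 0.3164 / (1.90)² = 0.08765.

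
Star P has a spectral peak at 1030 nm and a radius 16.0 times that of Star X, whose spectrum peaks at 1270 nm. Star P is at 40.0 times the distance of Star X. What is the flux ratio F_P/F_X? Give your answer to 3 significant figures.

0.370

Wien's law: T_P/T_X = λ_X/λ_P = 1270/1030 = 1.233.
L_P/L_X = (R_P/R_X)²(T_P/T_X)⁴ = (16.0)²(1.233)⁴ = 591.7.
F_P/F_X = (L_P/L_X)/(d_P/d_X)² = 591.7/(40.0)² = 0.3698.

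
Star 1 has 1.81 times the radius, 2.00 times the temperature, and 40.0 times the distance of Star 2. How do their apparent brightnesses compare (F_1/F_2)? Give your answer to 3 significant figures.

L_1/L_2 = (R_1/R_2)²(T_1/T_2)⁴ = (1.81)² × (2.00)⁴ = 52.42.
F_1/F_2 = (L_1/L_2)/(d_1/d_2)² = 52.42 / (40.0)² = 0.03276.

0.0328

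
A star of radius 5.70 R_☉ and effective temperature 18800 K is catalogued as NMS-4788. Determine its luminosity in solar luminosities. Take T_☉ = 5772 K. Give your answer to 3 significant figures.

L/L_☉ = (R/R_☉)² (T/T_☉)⁴ = (5.70)² × (18800/5772)⁴
       = 32.49 × (3.257)⁴ = 32.49 × 112.5 = 3657.

3.66×10^3 solar luminosities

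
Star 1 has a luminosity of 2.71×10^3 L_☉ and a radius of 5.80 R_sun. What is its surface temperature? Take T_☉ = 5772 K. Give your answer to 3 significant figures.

1.73×10^4 K

T/T_☉ = (L/L_☉)^(1/4) / (R/R_☉)^(1/2)
T = 5772 × (2.71×10^3)^(1/4) / √(5.80) = 5772 × 7.215 / 2.408 = 1.729×10^4 K.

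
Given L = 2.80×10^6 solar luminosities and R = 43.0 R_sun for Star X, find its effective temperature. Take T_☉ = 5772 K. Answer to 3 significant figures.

T/T_☉ = (L/L_☉)^(1/4) / (R/R_☉)^(1/2)
T = 5772 × (2.80×10^6)^(1/4) / √(43.0) = 5772 × 40.91 / 6.557 = 3.601×10^4 K.

3.60×10^4 K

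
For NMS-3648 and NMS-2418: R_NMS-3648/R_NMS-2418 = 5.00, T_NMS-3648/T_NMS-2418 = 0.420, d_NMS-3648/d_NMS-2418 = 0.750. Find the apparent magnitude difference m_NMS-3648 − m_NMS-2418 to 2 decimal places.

L_NMS-3648/L_NMS-2418 = (5.00)²(0.420)⁴ = 0.7779.
F_NMS-3648/F_NMS-2418 = (L_NMS-3648/L_NMS-2418)/(d_NMS-3648/d_NMS-2418)² = 0.7779/0.5625 = 1.383.
m_NMS-3648 − m_NMS-2418 = −2.5 log₁₀(1.383) = -0.35.

-0.35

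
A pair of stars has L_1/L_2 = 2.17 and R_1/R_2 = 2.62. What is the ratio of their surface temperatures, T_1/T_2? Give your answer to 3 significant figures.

L ∝ R²T⁴ gives T ∝ (L/R²)^(1/4), so
T_1/T_2 = (2.17 / 2.62²)^(1/4) = (0.3161)^(1/4) = 0.7498.

0.750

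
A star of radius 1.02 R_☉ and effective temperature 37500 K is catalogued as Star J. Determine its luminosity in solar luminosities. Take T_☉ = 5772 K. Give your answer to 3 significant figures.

L/L_☉ = (R/R_☉)² (T/T_☉)⁴ = (1.02)² × (37500/5772)⁴
       = 1.040 × (6.497)⁴ = 1.040 × 1782 = 1854.

1.85×10^3 solar luminosities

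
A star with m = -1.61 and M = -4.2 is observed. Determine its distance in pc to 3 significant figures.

33.0 pc

m − M = 5 log₁₀(d/10 pc)
-1.61 − (-4.2) = 2.59 = 5 log₁₀(d/10)
d = 10 × 10^(2.59/5) = 10 × 10^0.518 = 32.96 pc.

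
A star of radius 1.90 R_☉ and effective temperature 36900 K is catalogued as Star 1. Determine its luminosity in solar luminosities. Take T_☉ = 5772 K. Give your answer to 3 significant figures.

L/L_☉ = (R/R_☉)² (T/T_☉)⁴ = (1.90)² × (36900/5772)⁴
       = 3.610 × (6.393)⁴ = 3.610 × 1670 = 6030.

6.03×10^3 solar luminosities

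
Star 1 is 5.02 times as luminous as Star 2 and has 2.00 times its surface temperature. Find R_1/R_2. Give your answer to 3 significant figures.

0.560

L ∝ R²T⁴ gives R ∝ √L / T², so
R_1/R_2 = √(5.02) / (2.00)² = 2.241 / 4.000 = 0.5601.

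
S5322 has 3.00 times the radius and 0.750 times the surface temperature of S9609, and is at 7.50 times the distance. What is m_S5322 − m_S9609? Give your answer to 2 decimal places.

3.24

L_S5322/L_S9609 = (3.00)²(0.750)⁴ = 2.848.
F_S5322/F_S9609 = (L_S5322/L_S9609)/(d_S5322/d_S9609)² = 2.848/56.25 = 0.05063.
m_S5322 − m_S9609 = −2.5 log₁₀(0.05063) = 3.24.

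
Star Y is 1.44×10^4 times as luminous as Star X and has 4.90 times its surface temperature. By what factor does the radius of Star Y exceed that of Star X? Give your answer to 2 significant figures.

5.0

L ∝ R²T⁴ gives R ∝ √L / T², so
R_Y/R_X = √(1.44×10^4) / (4.90)² = 120.0 / 24.01 = 4.998.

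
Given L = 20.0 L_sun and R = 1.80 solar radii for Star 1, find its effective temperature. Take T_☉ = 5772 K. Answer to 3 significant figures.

9.10×10^3 K

T/T_☉ = (L/L_☉)^(1/4) / (R/R_☉)^(1/2)
T = 5772 × (20.0)^(1/4) / √(1.80) = 5772 × 2.115 / 1.342 = 9098 K.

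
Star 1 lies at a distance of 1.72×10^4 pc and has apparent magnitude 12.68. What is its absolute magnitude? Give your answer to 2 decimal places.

-3.50

M = m − 5 log₁₀(d/10 pc) = 12.68 − 5 log₁₀(1.72×10^4/10)
  = 12.68 − 5 × 3.236 = 12.68 − 16.18 = -3.50.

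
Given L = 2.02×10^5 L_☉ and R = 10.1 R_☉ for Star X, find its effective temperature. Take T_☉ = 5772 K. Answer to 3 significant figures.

T/T_☉ = (L/L_☉)^(1/4) / (R/R_☉)^(1/2)
T = 5772 × (2.02×10^5)^(1/4) / √(10.1) = 5772 × 21.20 / 3.178 = 3.850×10^4 K.

3.85×10^4 K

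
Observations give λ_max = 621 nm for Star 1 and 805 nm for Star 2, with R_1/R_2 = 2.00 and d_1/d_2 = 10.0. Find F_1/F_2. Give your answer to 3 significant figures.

Wien's law: T_1/T_2 = λ_2/λ_1 = 805/621 = 1.296.
L_1/L_2 = (R_1/R_2)²(T_1/T_2)⁴ = (2.00)²(1.296)⁴ = 11.29.
F_1/F_2 = (L_1/L_2)/(d_1/d_2)² = 11.29/(10.0)² = 0.1129.

0.113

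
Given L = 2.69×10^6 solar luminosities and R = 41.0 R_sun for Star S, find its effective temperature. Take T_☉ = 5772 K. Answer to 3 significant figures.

T/T_☉ = (L/L_☉)^(1/4) / (R/R_☉)^(1/2)
T = 5772 × (2.69×10^6)^(1/4) / √(41.0) = 5772 × 40.50 / 6.403 = 3.651×10^4 K.

3.65×10^4 K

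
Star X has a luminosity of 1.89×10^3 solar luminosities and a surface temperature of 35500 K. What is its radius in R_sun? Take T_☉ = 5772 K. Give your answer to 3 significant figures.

R/R_☉ = √(L/L_☉) / (T/T_☉)² = √(1.89×10^3) / (6.150)²
       = 43.47 / 37.83 = 1.149.

1.15 R_sun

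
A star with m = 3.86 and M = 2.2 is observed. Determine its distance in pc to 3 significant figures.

m − M = 5 log₁₀(d/10 pc)
3.86 − (2.2) = 1.66 = 5 log₁₀(d/10)
d = 10 × 10^(1.66/5) = 10 × 10^0.332 = 21.48 pc.

21.5 pc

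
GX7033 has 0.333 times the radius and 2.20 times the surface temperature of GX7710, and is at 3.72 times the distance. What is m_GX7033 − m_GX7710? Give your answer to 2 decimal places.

L_GX7033/L_GX7710 = (0.333)²(2.20)⁴ = 2.598.
F_GX7033/F_GX7710 = (L_GX7033/L_GX7710)/(d_GX7033/d_GX7710)² = 2.598/13.84 = 0.1877.
m_GX7033 − m_GX7710 = −2.5 log₁₀(0.1877) = 1.82.

1.82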